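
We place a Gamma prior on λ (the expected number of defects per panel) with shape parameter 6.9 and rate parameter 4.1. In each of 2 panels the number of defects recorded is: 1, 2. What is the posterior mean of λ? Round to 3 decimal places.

The Poisson likelihood adds the total count to the shape and the number of exposure periods to the rate. Here ∑xᵢ = 3 and n = 2, so shape 6.9→9.9 and rate 4.1→6.1.
Posterior mean = shape/rate = 9.9/6.1 = 1.623.

Posterior mean ≈ 1.623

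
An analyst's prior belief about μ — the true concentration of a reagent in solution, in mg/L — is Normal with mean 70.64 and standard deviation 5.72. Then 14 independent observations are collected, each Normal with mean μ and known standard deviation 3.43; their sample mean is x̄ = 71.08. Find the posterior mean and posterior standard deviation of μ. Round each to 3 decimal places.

Posterior mean ≈ 71.069; posterior SD ≈ 0.905

Prior precision 1/τ₀² = 1/5.72² = 0.0305638; data precision n/σ² = 14/3.43² = 1.18998.
Posterior precision = 0.0305638 + 1.18998 = 1.22054, giving posterior SD = 1/√1.22054 = 0.905.
Posterior mean = (0.0305638·70.64 + 1.18998·71.08) / 1.22054 = 71.069.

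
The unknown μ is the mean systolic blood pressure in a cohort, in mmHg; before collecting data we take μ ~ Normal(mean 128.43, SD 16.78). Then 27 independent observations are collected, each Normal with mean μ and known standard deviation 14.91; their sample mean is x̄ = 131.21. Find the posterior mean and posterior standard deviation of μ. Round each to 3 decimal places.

Posterior mean ≈ 131.131; posterior SD ≈ 2.828

With known σ, the Normal prior is conjugate. Weight on the data is w = (n/σ²)/(n/σ² + 1/τ₀²) = 0.121453/(0.121453+0.00355153) = 0.97159.
Posterior mean = w·x̄ + (1−w)·μ₀ = 0.97159·131.21 + 0.028411·128.43 = 131.131. Posterior variance = 1/(0.121453+0.00355153) = 7.99971, so SD = 2.828.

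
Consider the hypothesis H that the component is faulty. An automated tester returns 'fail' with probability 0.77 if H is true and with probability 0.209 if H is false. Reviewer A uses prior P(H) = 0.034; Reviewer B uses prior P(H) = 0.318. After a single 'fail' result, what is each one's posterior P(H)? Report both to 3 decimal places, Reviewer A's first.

The likelihood ratio for a 'fail' result is 0.77/0.209 = 3.6842.
Reviewer A: prior odds 0.034/0.966 = 0.035197; posterior odds 0.12967; posterior probability 0.115.
Reviewer B: prior odds 0.318/0.682 = 0.46628; posterior odds 1.7179; posterior probability 0.632.

Reviewer A: 0.115; Reviewer B: 0.632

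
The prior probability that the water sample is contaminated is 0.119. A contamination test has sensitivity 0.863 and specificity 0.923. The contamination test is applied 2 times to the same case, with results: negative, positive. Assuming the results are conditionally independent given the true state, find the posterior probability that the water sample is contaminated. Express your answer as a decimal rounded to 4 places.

Posterior P(H) ≈ 0.1835

Let H be the event that the water sample is contaminated; start with P(H) = 0.119. P('positive'|H) = 0.863, P('positive'|¬H) = 0.077.
Update on result 1 ('negative'): P(H) ← 0.137·0.1190 / (0.137·0.1190 + 0.923·0.8810) = 0.016303/0.82947 = 0.0197.
Update on result 2 ('positive'): P(H) ← 0.863·0.0197 / (0.863·0.0197 + 0.077·0.9803) = 0.016962/0.092449 = 0.1835.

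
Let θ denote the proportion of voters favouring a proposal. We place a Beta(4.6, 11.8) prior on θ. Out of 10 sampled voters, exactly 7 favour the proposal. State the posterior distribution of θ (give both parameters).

Posterior: Beta(11.6, 14.8)

Observing 7 successes and 3 failures updates Beta(4.6, 11.8) by adding the success and failure counts to the two shape parameters: α = 4.6+7 = 11.6, β = 11.8+3 = 14.8.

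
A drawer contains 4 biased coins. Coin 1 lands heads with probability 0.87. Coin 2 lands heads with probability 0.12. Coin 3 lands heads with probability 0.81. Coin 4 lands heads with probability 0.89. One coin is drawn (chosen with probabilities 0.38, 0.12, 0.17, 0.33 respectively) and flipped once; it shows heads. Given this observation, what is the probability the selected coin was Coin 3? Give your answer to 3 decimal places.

Posterior probability ≈ 0.177

Tabulate prior·likelihood by source: [1] prior 0.38, lik 0.87, product 0.3306; [2] prior 0.12, lik 0.12, product 0.01440; [3] prior 0.17, lik 0.81, product 0.1377; [4] prior 0.33, lik 0.89, product 0.2937.
Normalizing constant = 0.77640; the posterior for Coin 3 is its product over the sum, 0.1377/0.77640 = 0.177.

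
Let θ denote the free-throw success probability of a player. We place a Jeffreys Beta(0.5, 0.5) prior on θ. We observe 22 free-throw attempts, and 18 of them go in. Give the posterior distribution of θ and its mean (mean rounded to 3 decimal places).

Posterior: Beta(18.5, 4.5); mean ≈ 0.804

The binomial likelihood is conjugate to the Beta prior: with 18 successes and 4 failures, the posterior is Beta(0.5+18, 0.5+4) = Beta(18.5, 4.5).
Posterior mean = α/(α+β) = 18.5/23 = 0.804.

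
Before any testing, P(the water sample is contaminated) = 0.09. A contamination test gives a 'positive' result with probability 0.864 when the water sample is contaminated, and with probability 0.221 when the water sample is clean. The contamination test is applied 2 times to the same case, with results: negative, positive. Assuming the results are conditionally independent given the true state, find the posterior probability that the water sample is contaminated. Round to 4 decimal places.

With H the event that the water sample is contaminated, the joint likelihood of the observed sequence is P(data|H) = 0.136·0.864 = 0.11750 and P(data|¬H) = 0.779·0.221 = 0.17216.
Bayes: P(H|data) = 0.09·0.11750 / (0.09·0.11750 + 0.91·0.17216) = 0.010575/0.16724 = 0.0632.

Posterior P(H) ≈ 0.0632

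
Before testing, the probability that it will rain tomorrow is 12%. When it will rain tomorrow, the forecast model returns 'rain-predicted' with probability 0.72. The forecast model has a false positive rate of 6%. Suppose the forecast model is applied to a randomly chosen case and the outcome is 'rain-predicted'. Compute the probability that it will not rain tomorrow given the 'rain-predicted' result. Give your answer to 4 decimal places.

Let H be the event that it will rain tomorrow. P(H) = 0.12, so P(¬H) = 0.88. With E the 'rain-predicted' result, P(E|H) = 0.72 and P(E|¬H) = 0.06.
P(E) = 0.72·0.12 + 0.06·0.88 = 0.086400 + 0.052800 = 0.13920.
By Bayes' theorem, P(H|E) = 0.086400 / 0.13920 = 0.6207. Hence P(¬H|E) = 1 − 0.6207 = 0.3793.

P(¬H | E) ≈ 0.3793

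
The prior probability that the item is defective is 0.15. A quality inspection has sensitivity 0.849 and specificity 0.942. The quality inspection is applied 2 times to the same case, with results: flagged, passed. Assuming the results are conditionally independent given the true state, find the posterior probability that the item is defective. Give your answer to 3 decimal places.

Posterior P(H) ≈ 0.293

With H the event that the item is defective, the joint likelihood of the observed sequence is P(data|H) = 0.849·0.151 = 0.12820 and P(data|¬H) = 0.058·0.942 = 0.054636.
Bayes: P(H|data) = 0.15·0.12820 / (0.15·0.12820 + 0.85·0.054636) = 0.019230/0.065670 = 0.2928.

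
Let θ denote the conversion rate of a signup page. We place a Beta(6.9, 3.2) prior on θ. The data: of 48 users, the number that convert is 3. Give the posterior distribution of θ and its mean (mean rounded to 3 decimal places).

Posterior: Beta(9.9, 48.2); mean ≈ 0.170

Observing 3 successes and 45 failures updates Beta(6.9, 3.2) by adding the success and failure counts to the two shape parameters: α = 6.9+3 = 9.9, β = 3.2+45 = 48.2.
E[θ | data] = 9.9/(9.9+48.2) = 0.170.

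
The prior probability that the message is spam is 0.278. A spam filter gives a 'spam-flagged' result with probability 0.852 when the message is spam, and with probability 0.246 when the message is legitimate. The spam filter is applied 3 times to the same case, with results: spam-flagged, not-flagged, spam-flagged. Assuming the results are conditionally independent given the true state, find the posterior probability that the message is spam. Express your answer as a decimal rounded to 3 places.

Posterior P(H) ≈ 0.476

With H the event that the message is spam, the joint likelihood of the observed sequence is P(data|H) = 0.852·0.148·0.852 = 0.10743 and P(data|¬H) = 0.246·0.754·0.246 = 0.045629.
Bayes: P(H|data) = 0.278·0.10743 / (0.278·0.10743 + 0.722·0.045629) = 0.029867/0.062811 = 0.4755.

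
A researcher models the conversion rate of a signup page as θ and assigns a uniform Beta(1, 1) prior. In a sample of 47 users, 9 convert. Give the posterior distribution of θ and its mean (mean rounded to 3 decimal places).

The binomial likelihood is conjugate to the Beta prior: with 9 successes and 38 failures, the posterior is Beta(1+9, 1+38) = Beta(10, 39).
Posterior mean = α/(α+β) = 10/49 = 0.204.

Posterior: Beta(10, 39); mean ≈ 0.204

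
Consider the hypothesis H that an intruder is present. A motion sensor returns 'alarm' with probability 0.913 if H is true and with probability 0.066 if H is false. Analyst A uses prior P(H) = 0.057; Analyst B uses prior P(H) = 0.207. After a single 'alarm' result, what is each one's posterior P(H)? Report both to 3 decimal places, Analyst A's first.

P('+'|H) = 0.913, P('+'|¬H) = 0.066.
Analyst A: numerator 0.913·0.057 = 0.052041; evidence = 0.052041+0.066·0.943 = 0.11428; posterior = 0.455.
Analyst B: numerator 0.913·0.207 = 0.18899; evidence = 0.18899+0.066·0.793 = 0.24133; posterior = 0.783.

Analyst A: 0.455; Analyst B: 0.783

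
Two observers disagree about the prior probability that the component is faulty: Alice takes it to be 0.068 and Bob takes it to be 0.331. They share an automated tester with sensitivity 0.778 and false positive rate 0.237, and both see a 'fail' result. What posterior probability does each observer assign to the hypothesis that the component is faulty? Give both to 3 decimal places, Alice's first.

Alice: 0.193; Bob: 0.619

The likelihood ratio for a 'fail' result is 0.778/0.237 = 3.2827.
Alice: prior odds 0.068/0.932 = 0.072961; posterior odds 0.23951; posterior probability 0.193.
Bob: prior odds 0.331/0.669 = 0.49477; posterior odds 1.6242; posterior probability 0.619.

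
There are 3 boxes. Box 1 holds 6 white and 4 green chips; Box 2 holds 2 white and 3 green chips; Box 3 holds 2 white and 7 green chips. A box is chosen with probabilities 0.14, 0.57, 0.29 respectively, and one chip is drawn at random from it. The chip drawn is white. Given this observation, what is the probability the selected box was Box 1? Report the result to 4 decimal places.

P(white|Box 1) = 0.6; P(white|Box 2) = 0.4; P(white|Box 3) = 0.2222.
Prior × likelihood for each source: 0.14·0.6=0.08400, 0.57·0.4=0.2280, 0.29·0.2222=0.06444. Summing gives P(white) = 0.37644.
P(Box 1 | white) = 0.08400 / 0.37644 = 0.2231.

Posterior probability ≈ 0.2231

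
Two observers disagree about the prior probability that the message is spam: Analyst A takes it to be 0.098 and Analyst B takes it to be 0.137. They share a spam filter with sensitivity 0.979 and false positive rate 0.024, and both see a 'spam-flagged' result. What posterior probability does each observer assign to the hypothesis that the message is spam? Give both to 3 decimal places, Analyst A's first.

Analyst A: 0.816; Analyst B: 0.866

P('+'|H) = 0.979, P('+'|¬H) = 0.024.
Analyst A: numerator 0.979·0.098 = 0.095942; evidence = 0.095942+0.024·0.902 = 0.11759; posterior = 0.816.
Analyst B: numerator 0.979·0.137 = 0.13412; evidence = 0.13412+0.024·0.863 = 0.15484; posterior = 0.866.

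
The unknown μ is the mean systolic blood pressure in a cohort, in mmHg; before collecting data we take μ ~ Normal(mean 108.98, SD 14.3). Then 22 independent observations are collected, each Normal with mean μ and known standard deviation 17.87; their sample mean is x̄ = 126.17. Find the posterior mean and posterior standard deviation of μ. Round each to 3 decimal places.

Posterior mean ≈ 125.031; posterior SD ≈ 3.681

Prior precision 1/τ₀² = 1/14.3² = 0.00489021; data precision n/σ² = 22/17.87² = 0.0688928.
Posterior precision = 0.00489021 + 0.0688928 = 0.0737830, giving posterior SD = 1/√0.0737830 = 3.681.
Posterior mean = (0.00489021·108.98 + 0.0688928·126.17) / 0.0737830 = 125.031.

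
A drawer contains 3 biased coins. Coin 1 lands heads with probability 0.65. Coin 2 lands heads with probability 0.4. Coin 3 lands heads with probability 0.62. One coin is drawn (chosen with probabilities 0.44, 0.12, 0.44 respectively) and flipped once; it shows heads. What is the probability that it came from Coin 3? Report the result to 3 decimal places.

Tabulate prior·likelihood by source: [1] prior 0.44, lik 0.65, product 0.2860; [2] prior 0.12, lik 0.4, product 0.04800; [3] prior 0.44, lik 0.62, product 0.2728.
Normalizing constant = 0.60680; the posterior for Coin 3 is its product over the sum, 0.2728/0.60680 = 0.450.

Posterior probability ≈ 0.450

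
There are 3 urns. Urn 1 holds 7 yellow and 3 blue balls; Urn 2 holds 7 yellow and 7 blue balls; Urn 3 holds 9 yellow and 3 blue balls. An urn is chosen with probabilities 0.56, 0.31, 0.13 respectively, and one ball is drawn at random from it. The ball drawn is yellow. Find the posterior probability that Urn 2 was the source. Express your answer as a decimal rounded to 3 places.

Posterior probability ≈ 0.240

P(yellow|Urn 1) = 0.7; P(yellow|Urn 2) = 0.5; P(yellow|Urn 3) = 0.75.
Prior × likelihood for each source: 0.56·0.7=0.3920, 0.31·0.5=0.1550, 0.13·0.75=0.09750. Summing gives P(yellow) = 0.64450.
P(Urn 2 | yellow) = 0.1550 / 0.64450 = 0.240.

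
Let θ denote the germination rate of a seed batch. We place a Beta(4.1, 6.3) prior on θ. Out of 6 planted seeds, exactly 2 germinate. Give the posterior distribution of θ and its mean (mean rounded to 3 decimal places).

The binomial likelihood is conjugate to the Beta prior: with 2 successes and 4 failures, the posterior is Beta(4.1+2, 6.3+4) = Beta(6.1, 10.3).
E[θ | data] = 6.1/(6.1+10.3) = 0.372.

Posterior: Beta(6.1, 10.3); mean ≈ 0.372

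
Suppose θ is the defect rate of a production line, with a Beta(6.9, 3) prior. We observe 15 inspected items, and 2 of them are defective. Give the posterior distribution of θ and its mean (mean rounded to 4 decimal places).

Posterior: Beta(8.9, 16); mean ≈ 0.3574

The binomial likelihood is conjugate to the Beta prior: with 2 successes and 13 failures, the posterior is Beta(6.9+2, 3+13) = Beta(8.9, 16).
E[θ | data] = 8.9/(8.9+16) = 0.3574.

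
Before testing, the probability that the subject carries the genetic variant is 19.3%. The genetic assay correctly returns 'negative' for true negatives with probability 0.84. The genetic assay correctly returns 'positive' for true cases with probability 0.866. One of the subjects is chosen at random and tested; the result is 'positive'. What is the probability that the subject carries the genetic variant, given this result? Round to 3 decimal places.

Let H be the event that the subject carries the genetic variant. P(H) = 0.193, so P(¬H) = 0.807. With E the 'positive' result, P(E|H) = 0.866 and P(E|¬H) = 0.16.
P(E) = 0.866·0.193 + 0.16·0.807 = 0.16714 + 0.12912 = 0.29626.
By Bayes' theorem, P(H|E) = 0.16714 / 0.29626 = 0.564.

P(H | E) ≈ 0.564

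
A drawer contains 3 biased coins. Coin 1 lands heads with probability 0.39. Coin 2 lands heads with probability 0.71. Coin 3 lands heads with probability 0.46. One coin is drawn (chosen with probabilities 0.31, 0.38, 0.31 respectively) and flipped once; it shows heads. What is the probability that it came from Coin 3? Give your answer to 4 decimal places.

Posterior probability ≈ 0.2674

Tabulate prior·likelihood by source: [1] prior 0.31, lik 0.39, product 0.1209; [2] prior 0.38, lik 0.71, product 0.2698; [3] prior 0.31, lik 0.46, product 0.1426.
Normalizing constant = 0.53330; the posterior for Coin 3 is its product over the sum, 0.1426/0.53330 = 0.2674.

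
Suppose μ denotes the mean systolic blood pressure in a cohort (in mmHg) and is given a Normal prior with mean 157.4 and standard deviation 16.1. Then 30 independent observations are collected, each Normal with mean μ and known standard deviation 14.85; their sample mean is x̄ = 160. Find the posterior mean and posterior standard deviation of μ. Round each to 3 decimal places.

Prior precision 1/τ₀² = 1/16.1² = 0.00385788; data precision n/σ² = 30/14.85² = 0.136041.
Posterior precision = 0.00385788 + 0.136041 = 0.139898, giving posterior SD = 1/√0.139898 = 2.674.
Posterior mean = (0.00385788·157.4 + 0.136041·160) / 0.139898 = 159.928.

Posterior mean ≈ 159.928; posterior SD ≈ 2.674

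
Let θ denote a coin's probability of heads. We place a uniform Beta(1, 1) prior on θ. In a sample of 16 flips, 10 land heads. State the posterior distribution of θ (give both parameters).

The binomial likelihood is conjugate to the Beta prior: with 10 successes and 6 failures, the posterior is Beta(1+10, 1+6) = Beta(11, 7).

Posterior: Beta(11, 7)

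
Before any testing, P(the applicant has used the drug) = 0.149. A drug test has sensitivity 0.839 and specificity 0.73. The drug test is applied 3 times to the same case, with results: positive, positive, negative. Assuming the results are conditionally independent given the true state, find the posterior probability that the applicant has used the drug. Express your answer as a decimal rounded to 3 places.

Posterior P(H) ≈ 0.272

With H the event that the applicant has used the drug, the joint likelihood of the observed sequence is P(data|H) = 0.839·0.839·0.161 = 0.11333 and P(data|¬H) = 0.27·0.27·0.73 = 0.053217.
Bayes: P(H|data) = 0.149·0.11333 / (0.149·0.11333 + 0.851·0.053217) = 0.016886/0.062174 = 0.2716.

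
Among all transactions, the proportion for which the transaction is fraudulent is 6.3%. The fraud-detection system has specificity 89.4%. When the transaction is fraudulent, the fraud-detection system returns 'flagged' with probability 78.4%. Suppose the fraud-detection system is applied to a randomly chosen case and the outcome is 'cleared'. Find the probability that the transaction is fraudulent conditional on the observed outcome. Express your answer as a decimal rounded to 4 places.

Let H be the event that the transaction is fraudulent. P(H) = 0.063, so P(¬H) = 0.937. With E the 'cleared' result, P(E|H) = 0.216 and P(E|¬H) = 0.894.
P(E) = 0.216·0.063 + 0.894·0.937 = 0.013608 + 0.83768 = 0.85129.
By Bayes' theorem, P(H|E) = 0.013608 / 0.85129 = 0.0160.

P(H | E) ≈ 0.0160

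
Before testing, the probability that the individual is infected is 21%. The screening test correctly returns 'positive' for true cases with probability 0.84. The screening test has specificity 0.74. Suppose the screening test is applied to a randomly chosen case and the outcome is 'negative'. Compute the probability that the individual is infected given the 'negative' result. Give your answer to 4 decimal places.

Write H for 'the individual is infected'. Prior odds H:¬H = 0.21/0.79 = 0.26582. For the 'negative' outcome, the likelihood ratio is 0.16/0.74 = 0.21622.
Posterior odds = 0.26582 × 0.21622 = 0.057475, so P(H|E) = 0.057475/(1+0.057475) = 0.0544.

P(H | E) ≈ 0.0544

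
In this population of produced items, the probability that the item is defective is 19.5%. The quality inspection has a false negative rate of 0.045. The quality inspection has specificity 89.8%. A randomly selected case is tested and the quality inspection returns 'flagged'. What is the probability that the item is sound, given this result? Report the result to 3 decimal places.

Let H be the event that the item is defective. P(H) = 0.195, so P(¬H) = 0.805. With E the 'flagged' result, P(E|H) = 0.955 and P(E|¬H) = 0.102.
P(E) = 0.955·0.195 + 0.102·0.805 = 0.18623 + 0.082110 = 0.26833.
By Bayes' theorem, P(H|E) = 0.18623 / 0.26833 = 0.694. Hence P(¬H|E) = 1 − 0.694 = 0.306.

P(¬H | E) ≈ 0.306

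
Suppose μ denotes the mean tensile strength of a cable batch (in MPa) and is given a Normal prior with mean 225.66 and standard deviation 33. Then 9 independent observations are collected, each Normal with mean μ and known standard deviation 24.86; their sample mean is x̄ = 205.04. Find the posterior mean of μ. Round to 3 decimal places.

With known σ, the Normal prior is conjugate. Weight on the data is w = (n/σ²)/(n/σ² + 1/τ₀²) = 0.0145626/(0.0145626+0.00091827) = 0.94068.
Posterior mean = w·x̄ + (1−w)·μ₀ = 0.94068·205.04 + 0.059316·225.66 = 206.263.

Posterior mean ≈ 206.263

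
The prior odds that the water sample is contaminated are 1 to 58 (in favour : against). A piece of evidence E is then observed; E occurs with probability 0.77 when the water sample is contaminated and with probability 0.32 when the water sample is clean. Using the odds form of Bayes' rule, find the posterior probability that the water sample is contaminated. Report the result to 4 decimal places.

Prior odds = 1/58 = 0.017241. In log-odds, ln(0.017241) = -4.0604.
Add log likelihood ratio: ln(2.4062) = 0.87807.
Posterior log-odds = -3.1824, so posterior odds = exp(-3.1824) = 0.041487. Converting, P(H|E) = 0.041487/1.0415 = 0.0398.

Posterior probability ≈ 0.0398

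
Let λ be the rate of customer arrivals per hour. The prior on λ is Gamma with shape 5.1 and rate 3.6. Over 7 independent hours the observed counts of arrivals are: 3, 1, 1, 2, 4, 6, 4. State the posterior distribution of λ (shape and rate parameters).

Total count ∑xᵢ = 21 over n = 7 hours.
Gamma is conjugate to the Poisson likelihood: posterior is Gamma(shape = 5.1+21 = 26.1, rate = 3.6+7 = 10.6).

Posterior: Gamma(shape=26.1, rate=10.6)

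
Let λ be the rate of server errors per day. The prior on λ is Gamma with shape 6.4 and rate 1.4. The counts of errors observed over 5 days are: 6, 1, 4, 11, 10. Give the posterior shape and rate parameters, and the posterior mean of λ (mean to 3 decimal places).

The Poisson likelihood adds the total count to the shape and the number of exposure periods to the rate. Here ∑xᵢ = 32 and n = 5, so shape 6.4→38.4 and rate 1.4→6.4.
Posterior mean = shape/rate = 38.4/6.4 = 6.000.

Posterior: Gamma(shape=38.4, rate=6.4); mean ≈ 6.000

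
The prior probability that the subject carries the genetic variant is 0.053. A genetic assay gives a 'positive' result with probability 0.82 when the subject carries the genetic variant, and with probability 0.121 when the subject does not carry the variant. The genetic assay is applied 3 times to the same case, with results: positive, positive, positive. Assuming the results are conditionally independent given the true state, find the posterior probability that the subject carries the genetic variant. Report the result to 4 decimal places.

With H the event that the subject carries the genetic variant, the joint likelihood of the observed sequence is P(data|H) = 0.82·0.82·0.82 = 0.55137 and P(data|¬H) = 0.121·0.121·0.121 = 0.0017716.
Bayes: P(H|data) = 0.053·0.55137 / (0.053·0.55137 + 0.947·0.0017716) = 0.029223/0.030900 = 0.9457.

Posterior P(H) ≈ 0.9457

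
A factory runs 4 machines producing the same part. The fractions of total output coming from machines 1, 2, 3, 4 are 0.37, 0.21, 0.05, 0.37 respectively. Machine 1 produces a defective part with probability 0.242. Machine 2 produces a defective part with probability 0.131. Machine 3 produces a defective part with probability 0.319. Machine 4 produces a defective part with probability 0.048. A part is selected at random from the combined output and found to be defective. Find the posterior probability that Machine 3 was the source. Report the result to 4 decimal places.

Posterior probability ≈ 0.1058

Tabulate prior·likelihood by source: [1] prior 0.37, lik 0.242, product 0.08954; [2] prior 0.21, lik 0.131, product 0.02751; [3] prior 0.05, lik 0.319, product 0.01595; [4] prior 0.37, lik 0.048, product 0.01776.
Normalizing constant = 0.15076; the posterior for Machine 3 is its product over the sum, 0.01595/0.15076 = 0.1058.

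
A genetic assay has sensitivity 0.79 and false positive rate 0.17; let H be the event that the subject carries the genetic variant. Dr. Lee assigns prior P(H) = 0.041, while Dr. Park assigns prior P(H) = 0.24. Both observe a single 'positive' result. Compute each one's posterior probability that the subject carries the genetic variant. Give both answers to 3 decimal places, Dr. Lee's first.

Dr. Lee: 0.166; Dr. Park: 0.595

The likelihood ratio for a 'positive' result is 0.79/0.17 = 4.6471.
Dr. Lee: prior odds 0.041/0.959 = 0.042753; posterior odds 0.19868; posterior probability 0.166.
Dr. Park: prior odds 0.24/0.76 = 0.31579; posterior odds 1.4675; posterior probability 0.595.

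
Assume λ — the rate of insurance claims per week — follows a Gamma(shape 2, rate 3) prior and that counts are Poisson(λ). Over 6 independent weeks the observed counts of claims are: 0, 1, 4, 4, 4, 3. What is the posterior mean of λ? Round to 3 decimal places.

Total count ∑xᵢ = 16 over n = 6 weeks.
Gamma is conjugate to the Poisson likelihood: posterior is Gamma(shape = 2+16 = 18, rate = 3+6 = 9).
E[λ | data] = 18/9 = 2.000.

Posterior mean ≈ 2.000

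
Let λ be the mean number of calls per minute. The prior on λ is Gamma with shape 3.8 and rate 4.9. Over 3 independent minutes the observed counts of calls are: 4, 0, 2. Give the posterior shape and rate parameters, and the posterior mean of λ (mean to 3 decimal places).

Posterior: Gamma(shape=9.8, rate=7.9); mean ≈ 1.241

The Poisson likelihood adds the total count to the shape and the number of exposure periods to the rate. Here ∑xᵢ = 6 and n = 3, so shape 3.8→9.8 and rate 4.9→7.9.
E[λ | data] = 9.8/7.9 = 1.241.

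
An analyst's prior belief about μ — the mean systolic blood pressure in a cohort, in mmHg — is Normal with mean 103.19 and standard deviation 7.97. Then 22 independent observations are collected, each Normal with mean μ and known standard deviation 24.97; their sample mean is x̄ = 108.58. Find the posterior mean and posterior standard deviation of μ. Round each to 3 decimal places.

Prior precision 1/τ₀² = 1/7.97² = 0.0157428; data precision n/σ² = 22/24.97² = 0.0352846.
Posterior precision = 0.0157428 + 0.0352846 = 0.0510275, giving posterior SD = 1/√0.0510275 = 4.427.
Posterior mean = (0.0157428·103.19 + 0.0352846·108.58) / 0.0510275 = 106.917.

Posterior mean ≈ 106.917; posterior SD ≈ 4.427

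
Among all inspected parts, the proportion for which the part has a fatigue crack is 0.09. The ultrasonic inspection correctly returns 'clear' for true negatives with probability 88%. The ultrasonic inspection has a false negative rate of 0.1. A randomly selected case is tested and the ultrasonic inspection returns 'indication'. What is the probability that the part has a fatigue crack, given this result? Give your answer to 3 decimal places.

Write H for 'the part has a fatigue crack'. Prior odds H:¬H = 0.09/0.91 = 0.098901. For the 'indication' outcome, the likelihood ratio is 0.9/0.12 = 7.5000.
Posterior odds = 0.098901 × 7.5000 = 0.74176, so P(H|E) = 0.74176/(1+0.74176) = 0.426.

P(H | E) ≈ 0.426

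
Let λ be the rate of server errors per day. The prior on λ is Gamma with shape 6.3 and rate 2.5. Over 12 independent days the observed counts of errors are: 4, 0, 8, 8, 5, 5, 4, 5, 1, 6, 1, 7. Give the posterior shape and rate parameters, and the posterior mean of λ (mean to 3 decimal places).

Posterior: Gamma(shape=60.3, rate=14.5); mean ≈ 4.159

Total count ∑xᵢ = 54 over n = 12 days.
Gamma is conjugate to the Poisson likelihood: posterior is Gamma(shape = 6.3+54 = 60.3, rate = 2.5+12 = 14.5).
Posterior mean = shape/rate = 60.3/14.5 = 4.159.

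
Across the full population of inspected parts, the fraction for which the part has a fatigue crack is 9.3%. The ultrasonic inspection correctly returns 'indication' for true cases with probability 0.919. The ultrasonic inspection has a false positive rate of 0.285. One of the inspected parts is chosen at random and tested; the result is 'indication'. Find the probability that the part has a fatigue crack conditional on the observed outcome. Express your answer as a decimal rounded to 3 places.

Let H be the event that the part has a fatigue crack. P(H) = 0.093, so P(¬H) = 0.907. With E the 'indication' result, P(E|H) = 0.919 and P(E|¬H) = 0.285.
P(E) = 0.919·0.093 + 0.285·0.907 = 0.085467 + 0.25849 = 0.34396.
By Bayes' theorem, P(H|E) = 0.085467 / 0.34396 = 0.248.

P(H | E) ≈ 0.248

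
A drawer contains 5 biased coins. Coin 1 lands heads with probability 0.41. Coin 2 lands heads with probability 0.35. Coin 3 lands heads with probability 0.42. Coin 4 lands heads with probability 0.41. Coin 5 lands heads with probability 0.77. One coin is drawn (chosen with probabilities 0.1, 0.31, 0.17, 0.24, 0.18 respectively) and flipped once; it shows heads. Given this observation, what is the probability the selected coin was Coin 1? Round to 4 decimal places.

Tabulate prior·likelihood by source: [1] prior 0.1, lik 0.41, product 0.04100; [2] prior 0.31, lik 0.35, product 0.1085; [3] prior 0.17, lik 0.42, product 0.07140; [4] prior 0.24, lik 0.41, product 0.09840; [5] prior 0.18, lik 0.77, product 0.1386.
Normalizing constant = 0.45790; the posterior for Coin 1 is its product over the sum, 0.04100/0.45790 = 0.0895.

Posterior probability ≈ 0.0895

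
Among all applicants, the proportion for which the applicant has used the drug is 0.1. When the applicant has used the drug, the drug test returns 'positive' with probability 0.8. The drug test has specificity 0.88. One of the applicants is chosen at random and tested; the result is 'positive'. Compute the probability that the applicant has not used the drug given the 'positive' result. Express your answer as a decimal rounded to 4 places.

Write H for 'the applicant has used the drug'. Prior odds H:¬H = 0.1/0.9 = 0.11111. For the 'positive' outcome, the likelihood ratio is 0.8/0.12 = 6.6667.
Posterior odds = 0.11111 × 6.6667 = 0.74074, so P(H|E) = 0.74074/(1+0.74074) = 0.4255. Then P(¬H|E) = 1 − 0.4255 = 0.5745.

P(¬H | E) ≈ 0.5745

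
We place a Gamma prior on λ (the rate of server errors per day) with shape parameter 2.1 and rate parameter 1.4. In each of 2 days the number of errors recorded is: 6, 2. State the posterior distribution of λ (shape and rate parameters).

The Poisson likelihood adds the total count to the shape and the number of exposure periods to the rate. Here ∑xᵢ = 8 and n = 2, so shape 2.1→10.1 and rate 1.4→3.4.

Posterior: Gamma(shape=10.1, rate=3.4)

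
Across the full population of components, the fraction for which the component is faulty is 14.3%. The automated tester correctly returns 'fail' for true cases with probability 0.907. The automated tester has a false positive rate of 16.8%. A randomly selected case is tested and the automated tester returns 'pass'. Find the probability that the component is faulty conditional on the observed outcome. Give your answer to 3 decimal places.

Write H for 'the component is faulty'. Prior odds H:¬H = 0.143/0.857 = 0.16686. For the 'pass' outcome, the likelihood ratio is 0.093/0.832 = 0.11178.
Posterior odds = 0.16686 × 0.11178 = 0.018652, so P(H|E) = 0.018652/(1+0.018652) = 0.018.

P(H | E) ≈ 0.018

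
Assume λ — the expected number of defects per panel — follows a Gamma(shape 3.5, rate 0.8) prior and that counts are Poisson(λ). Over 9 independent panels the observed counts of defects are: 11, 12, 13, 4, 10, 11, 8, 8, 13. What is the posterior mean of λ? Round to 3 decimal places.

Posterior mean ≈ 9.541

Total count ∑xᵢ = 90 over n = 9 panels.
Gamma is conjugate to the Poisson likelihood: posterior is Gamma(shape = 3.5+90 = 93.5, rate = 0.8+9 = 9.8).
Posterior mean = shape/rate = 93.5/9.8 = 9.541.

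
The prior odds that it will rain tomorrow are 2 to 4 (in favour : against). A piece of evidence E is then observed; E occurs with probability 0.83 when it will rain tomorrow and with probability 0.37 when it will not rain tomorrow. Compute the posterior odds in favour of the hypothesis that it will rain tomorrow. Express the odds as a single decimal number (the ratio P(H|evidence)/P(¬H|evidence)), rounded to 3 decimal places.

Posterior odds ≈ 1.122

Prior odds = 2/4 = 0.50000. In log-odds, ln(0.50000) = -0.69315.
Add log likelihood ratio: ln(2.2432) = 0.80792.
Posterior log-odds = 0.11478, so posterior odds = exp(0.11478) = 1.1216.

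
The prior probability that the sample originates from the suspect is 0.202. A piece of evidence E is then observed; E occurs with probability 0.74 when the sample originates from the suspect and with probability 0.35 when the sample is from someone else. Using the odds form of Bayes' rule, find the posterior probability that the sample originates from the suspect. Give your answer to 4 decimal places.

Posterior probability ≈ 0.3486

Prior odds = 0.202/(1−0.202) = 0.25313.
Likelihood ratio for E = 0.74/0.35 = 2.1143.
Posterior odds = prior odds × LR = 0.53520.
Posterior probability = odds/(1+odds) = 0.53520/1.5352 = 0.3486.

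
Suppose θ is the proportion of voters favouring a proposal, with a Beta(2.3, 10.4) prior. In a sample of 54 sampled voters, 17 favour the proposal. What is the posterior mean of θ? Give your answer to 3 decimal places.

The binomial likelihood is conjugate to the Beta prior: with 17 successes and 37 failures, the posterior is Beta(2.3+17, 10.4+37) = Beta(19.3, 47.4).
E[θ | data] = 19.3/(19.3+47.4) = 0.289.

Posterior mean ≈ 0.289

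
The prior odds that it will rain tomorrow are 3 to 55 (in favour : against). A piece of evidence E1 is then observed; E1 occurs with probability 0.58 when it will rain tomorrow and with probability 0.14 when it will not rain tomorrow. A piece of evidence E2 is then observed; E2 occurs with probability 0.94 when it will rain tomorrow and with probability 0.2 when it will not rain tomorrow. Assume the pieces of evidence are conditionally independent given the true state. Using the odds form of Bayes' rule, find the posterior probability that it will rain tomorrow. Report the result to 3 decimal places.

Posterior probability ≈ 0.515

Prior odds = 3/55 = 0.054545. In log-odds, ln(0.054545) = -2.9087.
Add log likelihood ratios: ln(4.1429) + ln(4.7000) = 2.9689.
Posterior log-odds = 0.060227, so posterior odds = exp(0.060227) = 1.0621. Converting, P(H|E) = 1.0621/2.0621 = 0.515.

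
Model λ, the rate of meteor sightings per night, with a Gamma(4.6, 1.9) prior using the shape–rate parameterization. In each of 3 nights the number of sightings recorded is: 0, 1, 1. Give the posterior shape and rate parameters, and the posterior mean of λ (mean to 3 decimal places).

Total count ∑xᵢ = 2 over n = 3 nights.
Gamma is conjugate to the Poisson likelihood: posterior is Gamma(shape = 4.6+2 = 6.6, rate = 1.9+3 = 4.9).
Posterior mean = shape/rate = 6.6/4.9 = 1.347.

Posterior: Gamma(shape=6.6, rate=4.9); mean ≈ 1.347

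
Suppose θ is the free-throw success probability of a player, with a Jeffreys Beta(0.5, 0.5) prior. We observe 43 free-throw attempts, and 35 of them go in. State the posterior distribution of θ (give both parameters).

Posterior: Beta(35.5, 8.5)

Observing 35 successes and 8 failures updates Beta(0.5, 0.5) by adding the success and failure counts to the two shape parameters: α = 0.5+35 = 35.5, β = 0.5+8 = 8.5.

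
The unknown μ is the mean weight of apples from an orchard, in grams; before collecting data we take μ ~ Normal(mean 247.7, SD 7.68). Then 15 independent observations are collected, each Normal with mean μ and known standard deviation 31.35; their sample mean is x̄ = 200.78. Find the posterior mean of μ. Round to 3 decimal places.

Posterior mean ≈ 225.472

With known σ, the Normal prior is conjugate. Weight on the data is w = (n/σ²)/(n/σ² + 1/τ₀²) = 0.0152622/(0.0152622+0.0169542) = 0.47374.
Posterior mean = w·x̄ + (1−w)·μ₀ = 0.47374·200.78 + 0.52626·247.7 = 225.472.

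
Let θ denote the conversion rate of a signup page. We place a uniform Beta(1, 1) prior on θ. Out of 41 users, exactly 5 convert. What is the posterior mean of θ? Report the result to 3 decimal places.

Posterior mean ≈ 0.140

The binomial likelihood is conjugate to the Beta prior: with 5 successes and 36 failures, the posterior is Beta(1+5, 1+36) = Beta(6, 37).
E[θ | data] = 6/(6+37) = 0.140.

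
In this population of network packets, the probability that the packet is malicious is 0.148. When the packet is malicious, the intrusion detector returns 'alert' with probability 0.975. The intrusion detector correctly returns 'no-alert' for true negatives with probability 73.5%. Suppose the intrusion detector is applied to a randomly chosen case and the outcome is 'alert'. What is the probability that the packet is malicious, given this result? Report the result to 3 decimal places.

Write H for 'the packet is malicious'. Prior odds H:¬H = 0.148/0.852 = 0.17371. For the 'alert' outcome, the likelihood ratio is 0.975/0.265 = 3.6792.
Posterior odds = 0.17371 × 3.6792 = 0.63912, so P(H|E) = 0.63912/(1+0.63912) = 0.390.

P(H | E) ≈ 0.390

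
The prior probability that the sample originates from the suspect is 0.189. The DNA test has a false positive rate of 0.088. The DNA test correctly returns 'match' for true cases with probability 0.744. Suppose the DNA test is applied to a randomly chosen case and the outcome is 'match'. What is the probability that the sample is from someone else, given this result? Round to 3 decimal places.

P(¬H | E) ≈ 0.337

Let H be the event that the sample originates from the suspect. P(H) = 0.189, so P(¬H) = 0.811. With E the 'match' result, P(E|H) = 0.744 and P(E|¬H) = 0.088.
P(E) = 0.744·0.189 + 0.088·0.811 = 0.14062 + 0.071368 = 0.21198.
By Bayes' theorem, P(H|E) = 0.14062 / 0.21198 = 0.663. Hence P(¬H|E) = 1 − 0.663 = 0.337.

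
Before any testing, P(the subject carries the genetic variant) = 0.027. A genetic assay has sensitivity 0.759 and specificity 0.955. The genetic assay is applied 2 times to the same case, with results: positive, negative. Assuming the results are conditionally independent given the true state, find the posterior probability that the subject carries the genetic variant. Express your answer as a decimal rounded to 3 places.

Let H be the event that the subject carries the genetic variant; start with P(H) = 0.027. P('positive'|H) = 0.759, P('positive'|¬H) = 0.045.
Update on result 1 ('positive'): P(H) ← 0.759·0.0270 / (0.759·0.0270 + 0.045·0.9730) = 0.020493/0.064278 = 0.3188.
Update on result 2 ('negative'): P(H) ← 0.241·0.3188 / (0.241·0.3188 + 0.955·0.6812) = 0.076835/0.72736 = 0.1056.

Posterior P(H) ≈ 0.106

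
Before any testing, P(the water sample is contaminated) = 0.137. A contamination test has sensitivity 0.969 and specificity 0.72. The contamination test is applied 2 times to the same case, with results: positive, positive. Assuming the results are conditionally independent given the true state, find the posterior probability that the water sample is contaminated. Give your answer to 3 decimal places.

With H the event that the water sample is contaminated, the joint likelihood of the observed sequence is P(data|H) = 0.969·0.969 = 0.93896 and P(data|¬H) = 0.28·0.28 = 0.078400.
Bayes: P(H|data) = 0.137·0.93896 / (0.137·0.93896 + 0.863·0.078400) = 0.12864/0.19630 = 0.6553.

Posterior P(H) ≈ 0.655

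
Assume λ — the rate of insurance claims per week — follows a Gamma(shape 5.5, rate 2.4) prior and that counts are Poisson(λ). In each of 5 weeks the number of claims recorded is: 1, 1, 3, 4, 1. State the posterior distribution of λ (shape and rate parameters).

Total count ∑xᵢ = 10 over n = 5 weeks.
Gamma is conjugate to the Poisson likelihood: posterior is Gamma(shape = 5.5+10 = 15.5, rate = 2.4+5 = 7.4).

Posterior: Gamma(shape=15.5, rate=7.4)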